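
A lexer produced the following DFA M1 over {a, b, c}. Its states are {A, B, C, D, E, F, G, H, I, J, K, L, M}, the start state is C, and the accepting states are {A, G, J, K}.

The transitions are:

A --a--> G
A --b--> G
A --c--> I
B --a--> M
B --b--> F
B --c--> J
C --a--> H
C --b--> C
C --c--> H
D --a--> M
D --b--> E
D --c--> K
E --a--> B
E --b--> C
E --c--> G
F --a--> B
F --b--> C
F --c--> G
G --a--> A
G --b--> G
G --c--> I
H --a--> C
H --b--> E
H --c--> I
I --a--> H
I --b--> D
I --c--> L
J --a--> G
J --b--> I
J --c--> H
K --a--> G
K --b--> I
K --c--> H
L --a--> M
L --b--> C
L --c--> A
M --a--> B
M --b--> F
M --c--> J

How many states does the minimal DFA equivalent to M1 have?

Initial partition by acceptance: {A,G,J,K} | {B,C,D,E,F,H,I,L,M}.
On input b, block {A,G,J,K} splits into {A,G} and {J,K}.
Refine {B,C,D,E,F,H,I,L,M} on symbol c: members go to different blocks, giving {B,D,M} and {C,H,I} and {E,F,L}.
Split {C,H,I} by δ(·,b) → {C} and {H} and {I}.
No further refinement is possible. Final partition (7 blocks): {A,G} | {B,D,M} | {J,K} | {C} | {E,F,L} | {H} | {I}.

7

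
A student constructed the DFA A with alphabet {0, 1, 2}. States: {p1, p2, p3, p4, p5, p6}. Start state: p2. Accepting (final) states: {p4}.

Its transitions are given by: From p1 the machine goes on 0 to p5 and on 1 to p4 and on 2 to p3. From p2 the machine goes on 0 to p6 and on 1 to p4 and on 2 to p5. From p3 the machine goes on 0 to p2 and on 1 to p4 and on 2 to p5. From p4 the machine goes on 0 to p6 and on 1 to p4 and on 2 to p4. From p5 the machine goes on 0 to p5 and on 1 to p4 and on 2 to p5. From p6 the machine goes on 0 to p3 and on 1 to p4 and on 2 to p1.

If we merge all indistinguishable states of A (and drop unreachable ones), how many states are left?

All states are reachable from the start state.
P0 = {p4} | {p1,p2,p3,p5,p6}.
No further refinement is possible. Final partition (2 blocks): {p4} | {p1,p2,p3,p5,p6}.

2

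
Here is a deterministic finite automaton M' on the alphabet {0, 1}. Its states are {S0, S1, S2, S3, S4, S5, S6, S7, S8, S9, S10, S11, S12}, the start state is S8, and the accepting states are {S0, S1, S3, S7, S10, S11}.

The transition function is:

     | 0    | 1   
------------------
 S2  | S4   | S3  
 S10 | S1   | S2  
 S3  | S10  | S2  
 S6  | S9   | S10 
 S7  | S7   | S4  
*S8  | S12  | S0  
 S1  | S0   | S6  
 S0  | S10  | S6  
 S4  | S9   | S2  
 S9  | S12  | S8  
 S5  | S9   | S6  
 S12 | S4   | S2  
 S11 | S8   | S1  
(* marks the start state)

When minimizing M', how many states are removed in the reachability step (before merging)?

No path from S8 leads to S5, S7, S11; the other 10 states are all reachable.

3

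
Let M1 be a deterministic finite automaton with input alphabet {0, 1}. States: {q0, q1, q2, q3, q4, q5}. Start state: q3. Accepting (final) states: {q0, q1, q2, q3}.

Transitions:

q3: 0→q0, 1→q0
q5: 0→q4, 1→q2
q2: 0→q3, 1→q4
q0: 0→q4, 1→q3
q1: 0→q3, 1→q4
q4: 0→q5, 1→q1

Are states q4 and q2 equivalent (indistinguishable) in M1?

No

Every state is reachable, so we keep all 6.
Start with accepting vs non-accepting: {q0,q1,q2,q3} | {q4,q5}.
Split {q0,q1,q2,q3} by δ(·,0) → {q1,q2,q3} and {q0}.
Split {q1,q2,q3} by δ(·,0) → {q1,q2} and {q3}.
Stable partition: {q1,q2} | {q4,q5} | {q0} | {q3} — 4 equivalence classes.
q4 and q2 end up in different blocks, so they are distinguishable. For instance, the string 'ε' is accepted from only q2.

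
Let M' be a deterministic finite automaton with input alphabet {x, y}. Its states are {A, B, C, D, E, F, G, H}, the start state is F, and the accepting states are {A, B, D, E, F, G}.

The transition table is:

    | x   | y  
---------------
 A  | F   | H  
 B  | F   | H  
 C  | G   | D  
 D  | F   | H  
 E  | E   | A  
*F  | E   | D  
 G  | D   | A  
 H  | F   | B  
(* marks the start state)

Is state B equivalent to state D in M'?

Yes

Reachable states from the start: {A,B,D,E,F,H}. Unreachable: {C,G} — drop them.
P0 = {A,B,D,E,F} | {H}.
Split {A,B,D,E,F} by δ(·,y) → {A,B,D} and {E,F}.
No further refinement is possible. Final partition (3 blocks): {A,B,D} | {H} | {E,F}.
B and D lie in the same block of the stable partition, so they are equivalent — no string distinguishes them.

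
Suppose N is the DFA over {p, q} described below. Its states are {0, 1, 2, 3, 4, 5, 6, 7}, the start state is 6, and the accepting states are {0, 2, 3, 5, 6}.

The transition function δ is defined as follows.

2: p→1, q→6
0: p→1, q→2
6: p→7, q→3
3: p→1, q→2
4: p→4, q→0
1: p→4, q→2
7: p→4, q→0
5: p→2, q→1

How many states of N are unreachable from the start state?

No path from 6 leads to 5; the other 7 states are all reachable.

1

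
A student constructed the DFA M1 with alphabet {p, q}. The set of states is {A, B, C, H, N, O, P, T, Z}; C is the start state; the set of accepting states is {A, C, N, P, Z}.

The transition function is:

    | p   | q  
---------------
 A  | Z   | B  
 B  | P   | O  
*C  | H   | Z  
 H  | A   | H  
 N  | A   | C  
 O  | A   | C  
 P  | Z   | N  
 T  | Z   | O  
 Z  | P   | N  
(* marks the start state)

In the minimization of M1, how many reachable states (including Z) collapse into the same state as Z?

First remove the unreachable states {T}; 8 states remain.
Initial partition by acceptance: {A,C,N,P,Z} | {B,H,O}.
Split {A,C,N,P,Z} by δ(·,p) → {A,N,P,Z} and {C}.
On input q, block {A,N,P,Z} splits into {P,Z} and {A} and {N}.
Split {B,H,O} by δ(·,p) → {H,O} and {B}.
On input q, block {H,O} splits into {H} and {O}.
No further refinement is possible. Final partition (7 blocks): {P,Z} | {H} | {C} | {A} | {N} | {B} | {O}.
State Z belongs to the block {P,Z}, which has 2 states.

2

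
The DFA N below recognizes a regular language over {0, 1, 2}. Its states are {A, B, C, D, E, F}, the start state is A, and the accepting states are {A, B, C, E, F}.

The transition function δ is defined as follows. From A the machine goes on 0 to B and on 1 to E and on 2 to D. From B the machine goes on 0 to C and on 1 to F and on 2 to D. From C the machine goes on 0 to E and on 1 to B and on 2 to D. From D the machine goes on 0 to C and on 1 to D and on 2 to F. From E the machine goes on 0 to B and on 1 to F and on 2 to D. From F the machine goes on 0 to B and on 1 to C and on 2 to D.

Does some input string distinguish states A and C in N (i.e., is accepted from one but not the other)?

Every state is reachable, so we keep all 6.
Start with accepting vs non-accepting: {A,B,C,E,F} | {D}.
Stable partition: {A,B,C,E,F} | {D} — 2 equivalence classes.
A and C lie in the same block of the stable partition, so they are equivalent — no string distinguishes them.

No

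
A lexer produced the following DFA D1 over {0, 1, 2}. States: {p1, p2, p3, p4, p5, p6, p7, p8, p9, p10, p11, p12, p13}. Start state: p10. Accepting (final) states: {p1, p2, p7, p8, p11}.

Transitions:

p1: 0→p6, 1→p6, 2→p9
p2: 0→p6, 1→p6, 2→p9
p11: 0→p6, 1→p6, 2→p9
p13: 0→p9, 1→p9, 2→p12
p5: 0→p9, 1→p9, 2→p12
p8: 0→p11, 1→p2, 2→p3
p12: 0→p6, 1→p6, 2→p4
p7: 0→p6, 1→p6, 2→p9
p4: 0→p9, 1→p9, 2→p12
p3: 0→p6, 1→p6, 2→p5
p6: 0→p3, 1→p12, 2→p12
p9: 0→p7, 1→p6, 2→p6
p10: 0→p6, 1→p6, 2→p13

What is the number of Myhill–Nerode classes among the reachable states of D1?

5

Reachable states from the start: {p3,p4,p5,p6,p7,p9,p10,p12,p13}. Unreachable: {p1,p2,p8,p11} — drop them.
Initial partition by acceptance: {p7} | {p3,p4,p5,p6,p9,p10,p12,p13}.
On input 0, block {p3,p4,p5,p6,p9,p10,p12,p13} splits into {p3,p4,p5,p6,p10,p12,p13} and {p9}.
Split {p3,p4,p5,p6,p10,p12,p13} by δ(·,0) → {p3,p6,p10,p12} and {p4,p5,p13}.
Split {p3,p6,p10,p12} by δ(·,2) → {p3,p10,p12} and {p6}.
Stable partition: {p7} | {p3,p10,p12} | {p9} | {p4,p5,p13} | {p6} — 5 equivalence classes.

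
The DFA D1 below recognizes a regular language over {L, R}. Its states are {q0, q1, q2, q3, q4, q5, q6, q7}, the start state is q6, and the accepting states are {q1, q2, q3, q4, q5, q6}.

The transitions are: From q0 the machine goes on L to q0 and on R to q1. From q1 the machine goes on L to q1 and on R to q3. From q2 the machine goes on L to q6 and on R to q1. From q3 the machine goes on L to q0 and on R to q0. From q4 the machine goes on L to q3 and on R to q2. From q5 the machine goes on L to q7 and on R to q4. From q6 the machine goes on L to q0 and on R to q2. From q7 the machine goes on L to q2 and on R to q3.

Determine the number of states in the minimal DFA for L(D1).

5

First remove the unreachable states {q4,q5,q7}; 5 states remain.
Start with accepting vs non-accepting: {q1,q2,q3,q6} | {q0}.
On input L, block {q1,q2,q3,q6} splits into {q1,q2} and {q3,q6}.
On input L, block {q1,q2} splits into {q1} and {q2}.
Refine {q3,q6} on symbol R: members go to different blocks, giving {q3} and {q6}.
The partition is now stable with 5 blocks: {q1} | {q0} | {q3} | {q2} | {q6}.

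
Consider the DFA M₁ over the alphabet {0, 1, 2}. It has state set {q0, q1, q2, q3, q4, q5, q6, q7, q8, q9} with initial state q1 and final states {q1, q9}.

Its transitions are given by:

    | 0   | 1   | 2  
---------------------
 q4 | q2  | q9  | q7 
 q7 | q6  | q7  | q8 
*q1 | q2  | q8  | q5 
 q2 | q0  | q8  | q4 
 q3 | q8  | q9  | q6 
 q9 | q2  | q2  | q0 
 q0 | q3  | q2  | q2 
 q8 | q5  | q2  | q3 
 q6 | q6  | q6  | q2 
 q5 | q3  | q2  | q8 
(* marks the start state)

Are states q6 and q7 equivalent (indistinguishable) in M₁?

Initial partition by acceptance: {q1,q9} | {q0,q2,q3,q4,q5,q6,q7,q8}.
On input 1, block {q0,q2,q3,q4,q5,q6,q7,q8} splits into {q0,q2,q5,q6,q7,q8} and {q3,q4}.
On input 0, block {q0,q2,q5,q6,q7,q8} splits into {q2,q6,q7,q8} and {q0,q5}.
Split {q2,q6,q7,q8} by δ(·,0) → {q2,q8} and {q6,q7}.
The partition is now stable with 5 blocks: {q1,q9} | {q2,q8} | {q3,q4} | {q0,q5} | {q6,q7}.
q6 and q7 lie in the same block of the stable partition, so they are equivalent — no string distinguishes them.

Yes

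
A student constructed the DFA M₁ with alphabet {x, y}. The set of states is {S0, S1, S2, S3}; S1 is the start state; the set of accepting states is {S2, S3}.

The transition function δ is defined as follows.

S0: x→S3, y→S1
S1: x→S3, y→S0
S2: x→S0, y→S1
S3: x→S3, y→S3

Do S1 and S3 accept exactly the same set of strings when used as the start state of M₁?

No

First remove the unreachable states {S2}; 3 states remain.
P0 = {S3} | {S0,S1}.
No further refinement is possible. Final partition (2 blocks): {S3} | {S0,S1}.
S1 and S3 end up in different blocks, so they are distinguishable. For instance, the string 'ε' is accepted from only S3.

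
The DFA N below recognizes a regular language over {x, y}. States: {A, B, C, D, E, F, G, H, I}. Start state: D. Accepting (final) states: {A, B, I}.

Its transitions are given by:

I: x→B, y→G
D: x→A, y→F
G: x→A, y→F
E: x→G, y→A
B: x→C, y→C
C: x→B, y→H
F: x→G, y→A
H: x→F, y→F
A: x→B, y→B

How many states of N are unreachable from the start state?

BFS from D reaches {A, B, C, D, F, G, H}; the 2 state(s) E, I are never visited.

2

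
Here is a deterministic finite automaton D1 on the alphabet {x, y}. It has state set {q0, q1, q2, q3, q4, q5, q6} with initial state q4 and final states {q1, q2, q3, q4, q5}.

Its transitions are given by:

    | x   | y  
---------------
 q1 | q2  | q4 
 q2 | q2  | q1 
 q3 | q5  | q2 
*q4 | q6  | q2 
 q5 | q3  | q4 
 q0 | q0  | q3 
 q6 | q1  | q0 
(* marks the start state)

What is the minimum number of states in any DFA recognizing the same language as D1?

7

Every state is reachable, so we keep all 7.
Start with accepting vs non-accepting: {q1,q2,q3,q4,q5} | {q0,q6}.
Refine {q1,q2,q3,q4,q5} on symbol x: members go to different blocks, giving {q1,q2,q3,q5} and {q4}.
On input y, block {q1,q2,q3,q5} splits into {q1,q5} and {q2,q3}.
Split {q0,q6} by δ(·,x) → {q0} and {q6}.
Split {q2,q3} by δ(·,x) → {q2} and {q3}.
Split {q1,q5} by δ(·,x) → {q1} and {q5}.
No further refinement is possible. Final partition (7 blocks): {q1} | {q0} | {q4} | {q2} | {q6} | {q3} | {q5}.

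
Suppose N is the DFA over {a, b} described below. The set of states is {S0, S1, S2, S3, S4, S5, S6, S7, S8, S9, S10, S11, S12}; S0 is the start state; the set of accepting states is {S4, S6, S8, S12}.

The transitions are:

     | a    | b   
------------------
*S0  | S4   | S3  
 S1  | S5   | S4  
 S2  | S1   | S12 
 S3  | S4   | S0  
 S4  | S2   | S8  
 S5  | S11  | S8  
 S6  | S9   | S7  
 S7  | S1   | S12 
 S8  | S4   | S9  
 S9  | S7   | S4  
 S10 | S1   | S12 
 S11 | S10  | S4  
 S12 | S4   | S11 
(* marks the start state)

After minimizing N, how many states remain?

5

States {S6} cannot be reached from the start state, so discard them.
Start with accepting vs non-accepting: {S4,S8,S12} | {S0,S1,S2,S3,S5,S7,S9,S10,S11}.
Split {S4,S8,S12} by δ(·,a) → {S8,S12} and {S4}.
Refine {S0,S1,S2,S3,S5,S7,S9,S10,S11} on symbol a: members go to different blocks, giving {S1,S2,S5,S7,S9,S10,S11} and {S0,S3}.
Refine {S1,S2,S5,S7,S9,S10,S11} on symbol b: members go to different blocks, giving {S2,S5,S7,S10} and {S1,S9,S11}.
Stable partition: {S8,S12} | {S2,S5,S7,S10} | {S4} | {S0,S3} | {S1,S9,S11} — 5 equivalence classes.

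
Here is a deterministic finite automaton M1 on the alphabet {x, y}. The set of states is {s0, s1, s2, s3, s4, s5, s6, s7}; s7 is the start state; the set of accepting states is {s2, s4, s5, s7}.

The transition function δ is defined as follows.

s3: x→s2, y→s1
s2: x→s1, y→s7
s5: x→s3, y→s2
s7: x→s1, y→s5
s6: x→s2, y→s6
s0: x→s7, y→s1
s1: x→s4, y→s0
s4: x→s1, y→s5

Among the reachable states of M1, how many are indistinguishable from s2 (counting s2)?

Reachable states from the start: {s0,s1,s2,s3,s4,s5,s7}. Unreachable: {s6} — drop them.
P0 = {s2,s4,s5,s7} | {s0,s1,s3}.
No further refinement is possible. Final partition (2 blocks): {s2,s4,s5,s7} | {s0,s1,s3}.
The equivalence class containing s2 is {s2,s4,s5,s7}, of size 4.

4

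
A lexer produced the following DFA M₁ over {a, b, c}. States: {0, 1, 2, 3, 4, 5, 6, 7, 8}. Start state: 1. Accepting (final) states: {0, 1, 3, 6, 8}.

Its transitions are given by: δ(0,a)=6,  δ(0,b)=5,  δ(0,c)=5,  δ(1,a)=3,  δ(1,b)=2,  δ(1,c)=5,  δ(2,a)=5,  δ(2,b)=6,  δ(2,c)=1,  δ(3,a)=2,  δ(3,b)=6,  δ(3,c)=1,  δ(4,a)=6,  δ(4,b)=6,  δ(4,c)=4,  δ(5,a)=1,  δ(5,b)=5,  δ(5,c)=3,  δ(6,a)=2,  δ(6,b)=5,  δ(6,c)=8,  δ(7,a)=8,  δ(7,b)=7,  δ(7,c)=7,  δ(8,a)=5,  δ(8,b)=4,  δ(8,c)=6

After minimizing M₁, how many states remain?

7

States {0,7} cannot be reached from the start state, so discard them.
Start with accepting vs non-accepting: {1,3,6,8} | {2,4,5}.
Refine {1,3,6,8} on symbol a: members go to different blocks, giving {3,6,8} and {1}.
On input b, block {3,6,8} splits into {6,8} and {3}.
Split {2,4,5} by δ(·,a) → {2} and {4} and {5}.
Split {6,8} by δ(·,a) → {6} and {8}.
No further refinement is possible. Final partition (7 blocks): {6} | {2} | {1} | {3} | {4} | {5} | {8}.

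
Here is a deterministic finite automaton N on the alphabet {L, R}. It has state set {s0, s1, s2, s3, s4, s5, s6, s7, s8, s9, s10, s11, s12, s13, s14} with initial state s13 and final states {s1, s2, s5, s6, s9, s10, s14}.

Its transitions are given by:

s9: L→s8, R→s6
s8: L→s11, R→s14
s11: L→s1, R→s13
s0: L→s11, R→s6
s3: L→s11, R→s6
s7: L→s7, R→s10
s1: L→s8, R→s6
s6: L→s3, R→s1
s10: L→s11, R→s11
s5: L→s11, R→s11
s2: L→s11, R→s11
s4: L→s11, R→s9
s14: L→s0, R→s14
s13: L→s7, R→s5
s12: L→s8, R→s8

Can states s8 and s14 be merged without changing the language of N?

Reachable states from the start: {s0,s1,s3,s5,s6,s7,s8,s10,s11,s13,s14}. Unreachable: {s2,s4,s9,s12} — drop them.
P0 = {s1,s5,s6,s10,s14} | {s0,s3,s7,s8,s11,s13}.
On input R, block {s1,s5,s6,s10,s14} splits into {s1,s6,s14} and {s5,s10}.
On input L, block {s0,s3,s7,s8,s11,s13} splits into {s0,s3,s7,s8,s13} and {s11}.
Refine {s0,s3,s7,s8,s13} on symbol L: members go to different blocks, giving {s0,s3,s8} and {s7,s13}.
No further refinement is possible. Final partition (5 blocks): {s1,s6,s14} | {s0,s3,s8} | {s5,s10} | {s11} | {s7,s13}.
s8 and s14 end up in different blocks, so they are distinguishable. For instance, the string 'ε' is accepted from only s14.

No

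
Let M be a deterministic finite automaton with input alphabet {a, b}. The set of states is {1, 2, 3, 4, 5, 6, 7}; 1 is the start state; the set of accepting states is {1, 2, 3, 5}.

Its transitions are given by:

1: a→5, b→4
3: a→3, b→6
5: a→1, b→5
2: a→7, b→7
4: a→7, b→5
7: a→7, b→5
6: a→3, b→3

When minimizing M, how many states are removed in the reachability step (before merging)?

Starting at 1 and following transitions, the reachable set is {1, 4, 5, 7}. That leaves 2, 3, 6 unreachable — 3 in total.

3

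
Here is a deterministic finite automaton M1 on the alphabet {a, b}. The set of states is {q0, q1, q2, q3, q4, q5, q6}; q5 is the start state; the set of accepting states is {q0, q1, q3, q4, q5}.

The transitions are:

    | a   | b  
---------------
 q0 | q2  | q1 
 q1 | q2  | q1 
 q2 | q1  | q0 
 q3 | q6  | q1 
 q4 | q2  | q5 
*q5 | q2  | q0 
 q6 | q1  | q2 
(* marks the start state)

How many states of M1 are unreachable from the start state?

3

No path from q5 leads to q3, q4, q6; the other 4 states are all reachable.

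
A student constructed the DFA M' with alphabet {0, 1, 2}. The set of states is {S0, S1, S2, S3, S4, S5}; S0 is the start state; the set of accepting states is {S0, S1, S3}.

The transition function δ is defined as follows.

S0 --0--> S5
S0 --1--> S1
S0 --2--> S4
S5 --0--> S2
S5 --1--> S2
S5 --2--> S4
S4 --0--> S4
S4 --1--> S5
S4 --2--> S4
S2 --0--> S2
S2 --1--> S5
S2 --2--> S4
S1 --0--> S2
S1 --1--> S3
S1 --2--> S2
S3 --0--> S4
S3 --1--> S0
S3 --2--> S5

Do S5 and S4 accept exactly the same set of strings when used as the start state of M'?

Yes

Every state is reachable, so we keep all 6.
P0 = {S0,S1,S3} | {S2,S4,S5}.
Stable partition: {S0,S1,S3} | {S2,S4,S5} — 2 equivalence classes.
S5 and S4 lie in the same block of the stable partition, so they are equivalent — no string distinguishes them.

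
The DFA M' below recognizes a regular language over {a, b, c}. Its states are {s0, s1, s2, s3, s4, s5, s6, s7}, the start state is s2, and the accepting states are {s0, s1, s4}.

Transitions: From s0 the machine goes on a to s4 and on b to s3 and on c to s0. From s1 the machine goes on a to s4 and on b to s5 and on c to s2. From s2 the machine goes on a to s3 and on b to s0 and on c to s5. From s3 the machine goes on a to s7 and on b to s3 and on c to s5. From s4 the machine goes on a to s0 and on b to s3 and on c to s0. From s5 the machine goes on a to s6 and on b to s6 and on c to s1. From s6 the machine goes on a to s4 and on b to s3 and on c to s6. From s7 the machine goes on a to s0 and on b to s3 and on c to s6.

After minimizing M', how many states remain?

All states are reachable from the start state.
Initial partition by acceptance: {s0,s1,s4} | {s2,s3,s5,s6,s7}.
Refine {s0,s1,s4} on symbol c: members go to different blocks, giving {s0,s4} and {s1}.
Split {s2,s3,s5,s6,s7} by δ(·,a) → {s2,s3,s5} and {s6,s7}.
Split {s2,s3,s5} by δ(·,a) → {s3,s5} and {s2}.
Split {s3,s5} by δ(·,b) → {s3} and {s5}.
The partition is now stable with 6 blocks: {s0,s4} | {s3} | {s1} | {s6,s7} | {s2} | {s5}.

6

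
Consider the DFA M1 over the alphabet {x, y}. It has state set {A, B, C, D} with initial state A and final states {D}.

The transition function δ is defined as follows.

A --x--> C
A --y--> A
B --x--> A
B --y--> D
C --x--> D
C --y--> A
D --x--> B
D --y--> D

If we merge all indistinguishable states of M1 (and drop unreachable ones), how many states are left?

4

Start with accepting vs non-accepting: {D} | {A,B,C}.
Refine {A,B,C} on symbol x: members go to different blocks, giving {A,B} and {C}.
Refine {A,B} on symbol x: members go to different blocks, giving {A} and {B}.
No further refinement is possible. Final partition (4 blocks): {D} | {A} | {C} | {B}.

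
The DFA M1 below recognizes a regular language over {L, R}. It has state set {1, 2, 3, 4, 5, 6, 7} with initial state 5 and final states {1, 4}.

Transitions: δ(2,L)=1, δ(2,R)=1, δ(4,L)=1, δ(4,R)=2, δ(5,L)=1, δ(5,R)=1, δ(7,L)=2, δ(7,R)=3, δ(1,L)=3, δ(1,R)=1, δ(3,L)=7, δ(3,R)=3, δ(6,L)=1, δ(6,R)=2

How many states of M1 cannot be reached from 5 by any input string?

2

Starting at 5 and following transitions, the reachable set is {1, 2, 3, 5, 7}. That leaves 4, 6 unreachable — 2 in total.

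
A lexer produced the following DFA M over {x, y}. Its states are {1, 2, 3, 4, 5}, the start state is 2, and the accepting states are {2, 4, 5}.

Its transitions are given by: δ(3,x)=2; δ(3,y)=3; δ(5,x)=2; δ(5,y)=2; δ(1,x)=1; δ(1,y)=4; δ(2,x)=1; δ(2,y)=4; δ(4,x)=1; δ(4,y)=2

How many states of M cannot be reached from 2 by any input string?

Starting at 2 and following transitions, the reachable set is {1, 2, 4}. That leaves 3, 5 unreachable — 2 in total.

2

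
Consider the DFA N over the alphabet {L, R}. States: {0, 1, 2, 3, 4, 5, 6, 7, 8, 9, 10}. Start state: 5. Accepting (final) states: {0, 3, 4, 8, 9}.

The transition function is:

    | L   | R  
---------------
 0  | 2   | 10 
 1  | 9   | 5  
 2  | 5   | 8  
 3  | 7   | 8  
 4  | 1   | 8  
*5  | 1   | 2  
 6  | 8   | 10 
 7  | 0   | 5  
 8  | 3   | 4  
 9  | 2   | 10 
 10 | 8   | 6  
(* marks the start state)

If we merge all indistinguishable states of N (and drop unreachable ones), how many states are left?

7

All states are reachable from the start state.
Start with accepting vs non-accepting: {0,3,4,8,9} | {1,2,5,6,7,10}.
On input L, block {0,3,4,8,9} splits into {0,3,4,9} and {8}.
Refine {0,3,4,9} on symbol R: members go to different blocks, giving {0,9} and {3,4}.
On input L, block {1,2,5,6,7,10} splits into {1,7} and {2,5} and {6,10}.
Split {2,5} by δ(·,L) → {2} and {5}.
No further refinement is possible. Final partition (7 blocks): {0,9} | {1,7} | {8} | {3,4} | {2} | {6,10} | {5}.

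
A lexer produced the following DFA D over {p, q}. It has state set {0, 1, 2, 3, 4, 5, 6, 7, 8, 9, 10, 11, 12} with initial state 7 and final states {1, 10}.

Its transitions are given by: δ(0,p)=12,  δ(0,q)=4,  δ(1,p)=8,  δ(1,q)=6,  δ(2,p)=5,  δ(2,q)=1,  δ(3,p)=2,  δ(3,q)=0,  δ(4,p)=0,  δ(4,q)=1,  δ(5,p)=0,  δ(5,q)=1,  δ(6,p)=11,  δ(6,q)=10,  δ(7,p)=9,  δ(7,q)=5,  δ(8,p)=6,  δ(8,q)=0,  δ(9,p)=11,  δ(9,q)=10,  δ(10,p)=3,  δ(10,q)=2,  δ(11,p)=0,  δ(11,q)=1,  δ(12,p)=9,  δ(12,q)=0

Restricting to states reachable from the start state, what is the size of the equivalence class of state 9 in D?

Initial partition by acceptance: {1,10} | {0,2,3,4,5,6,7,8,9,11,12}.
Split {0,2,3,4,5,6,7,8,9,11,12} by δ(·,q) → {2,4,5,6,9,11} and {0,3,7,8,12}.
On input p, block {2,4,5,6,9,11} splits into {2,6,9} and {4,5,11}.
On input p, block {0,3,7,8,12} splits into {3,7,8,12} and {0}.
On input q, block {3,7,8,12} splits into {3,8,12} and {7}.
The partition is now stable with 6 blocks: {1,10} | {2,6,9} | {3,8,12} | {4,5,11} | {0} | {7}.
State 9 belongs to the block {2,6,9}, which has 3 states.

3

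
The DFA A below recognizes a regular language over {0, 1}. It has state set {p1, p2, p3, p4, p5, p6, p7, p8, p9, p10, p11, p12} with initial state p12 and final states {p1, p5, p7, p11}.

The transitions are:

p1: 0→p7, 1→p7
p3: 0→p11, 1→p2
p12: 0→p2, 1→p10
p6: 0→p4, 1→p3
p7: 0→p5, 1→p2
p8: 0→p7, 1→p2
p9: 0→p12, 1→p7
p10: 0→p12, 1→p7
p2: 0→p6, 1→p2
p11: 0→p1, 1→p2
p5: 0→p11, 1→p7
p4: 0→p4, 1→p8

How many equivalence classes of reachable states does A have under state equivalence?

Reachable states from the start: {p1,p2,p3,p4,p5,p6,p7,p8,p10,p11,p12}. Unreachable: {p9} — drop them.
Start with accepting vs non-accepting: {p1,p5,p7,p11} | {p2,p3,p4,p6,p8,p10,p12}.
Split {p1,p5,p7,p11} by δ(·,1) → {p1,p5} and {p7,p11}.
On input 0, block {p2,p3,p4,p6,p8,p10,p12} splits into {p2,p4,p6,p10,p12} and {p3,p8}.
Refine {p2,p4,p6,p10,p12} on symbol 1: members go to different blocks, giving {p2,p12} and {p4,p6} and {p10}.
On input 0, block {p2,p12} splits into {p2} and {p12}.
Stable partition: {p1,p5} | {p2} | {p7,p11} | {p3,p8} | {p4,p6} | {p10} | {p12} — 7 equivalence classes.

7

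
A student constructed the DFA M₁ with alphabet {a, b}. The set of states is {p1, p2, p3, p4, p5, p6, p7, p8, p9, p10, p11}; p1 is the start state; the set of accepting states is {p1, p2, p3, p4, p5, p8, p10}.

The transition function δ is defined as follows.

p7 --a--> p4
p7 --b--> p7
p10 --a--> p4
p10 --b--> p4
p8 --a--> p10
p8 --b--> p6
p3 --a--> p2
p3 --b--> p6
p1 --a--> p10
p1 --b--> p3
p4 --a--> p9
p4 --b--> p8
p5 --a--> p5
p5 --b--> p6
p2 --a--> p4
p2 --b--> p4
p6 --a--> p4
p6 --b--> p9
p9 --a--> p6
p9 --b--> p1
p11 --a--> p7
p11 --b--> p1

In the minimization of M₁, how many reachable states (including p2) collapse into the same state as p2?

2

First remove the unreachable states {p5,p7,p11}; 8 states remain.
Initial partition by acceptance: {p1,p2,p3,p4,p8,p10} | {p6,p9}.
Refine {p1,p2,p3,p4,p8,p10} on symbol a: members go to different blocks, giving {p1,p2,p3,p8,p10} and {p4}.
Refine {p1,p2,p3,p8,p10} on symbol a: members go to different blocks, giving {p1,p3,p8} and {p2,p10}.
Refine {p1,p3,p8} on symbol b: members go to different blocks, giving {p3,p8} and {p1}.
Split {p6,p9} by δ(·,a) → {p6} and {p9}.
No further refinement is possible. Final partition (6 blocks): {p3,p8} | {p6} | {p4} | {p2,p10} | {p1} | {p9}.
The equivalence class containing p2 is {p2,p10}, of size 2.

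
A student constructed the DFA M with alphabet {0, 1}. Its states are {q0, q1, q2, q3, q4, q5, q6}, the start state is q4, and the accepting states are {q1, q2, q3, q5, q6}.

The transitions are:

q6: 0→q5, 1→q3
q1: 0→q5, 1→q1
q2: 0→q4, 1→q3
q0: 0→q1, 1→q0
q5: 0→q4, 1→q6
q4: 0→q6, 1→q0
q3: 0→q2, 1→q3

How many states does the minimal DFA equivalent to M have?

P0 = {q1,q2,q3,q5,q6} | {q0,q4}.
On input 0, block {q1,q2,q3,q5,q6} splits into {q1,q3,q6} and {q2,q5}.
No further refinement is possible. Final partition (3 blocks): {q1,q3,q6} | {q0,q4} | {q2,q5}.

3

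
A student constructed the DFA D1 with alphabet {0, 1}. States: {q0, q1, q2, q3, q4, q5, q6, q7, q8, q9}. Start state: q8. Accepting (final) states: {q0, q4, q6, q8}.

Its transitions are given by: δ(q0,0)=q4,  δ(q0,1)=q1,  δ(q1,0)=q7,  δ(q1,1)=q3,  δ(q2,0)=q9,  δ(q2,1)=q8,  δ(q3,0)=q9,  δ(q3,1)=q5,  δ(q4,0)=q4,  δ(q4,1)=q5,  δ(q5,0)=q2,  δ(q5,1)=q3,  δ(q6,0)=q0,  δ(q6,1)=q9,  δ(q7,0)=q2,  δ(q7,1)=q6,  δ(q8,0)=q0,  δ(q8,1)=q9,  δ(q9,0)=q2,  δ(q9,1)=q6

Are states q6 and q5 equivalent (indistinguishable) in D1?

Every state is reachable, so we keep all 10.
Initial partition by acceptance: {q0,q4,q6,q8} | {q1,q2,q3,q5,q7,q9}.
Refine {q1,q2,q3,q5,q7,q9} on symbol 1: members go to different blocks, giving {q1,q3,q5} and {q2,q7,q9}.
Split {q0,q4,q6,q8} by δ(·,1) → {q0,q4} and {q6,q8}.
Stable partition: {q0,q4} | {q1,q3,q5} | {q2,q7,q9} | {q6,q8} — 4 equivalence classes.
q6 and q5 end up in different blocks, so they are distinguishable. For instance, the string 'ε' is accepted from only q6.

No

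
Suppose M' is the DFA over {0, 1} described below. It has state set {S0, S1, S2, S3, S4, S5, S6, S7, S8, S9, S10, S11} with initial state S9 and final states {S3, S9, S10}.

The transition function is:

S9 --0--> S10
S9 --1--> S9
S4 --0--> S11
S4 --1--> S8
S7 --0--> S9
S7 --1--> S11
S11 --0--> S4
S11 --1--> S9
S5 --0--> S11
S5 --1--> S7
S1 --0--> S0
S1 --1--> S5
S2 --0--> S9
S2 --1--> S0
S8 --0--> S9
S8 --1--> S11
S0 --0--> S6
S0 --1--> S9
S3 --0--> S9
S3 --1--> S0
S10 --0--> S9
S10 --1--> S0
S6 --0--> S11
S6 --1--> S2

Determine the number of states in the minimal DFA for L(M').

First remove the unreachable states {S1,S3,S5,S7}; 8 states remain.
Initial partition by acceptance: {S9,S10} | {S0,S2,S4,S6,S8,S11}.
On input 1, block {S9,S10} splits into {S9} and {S10}.
Refine {S0,S2,S4,S6,S8,S11} on symbol 0: members go to different blocks, giving {S0,S4,S6,S11} and {S2,S8}.
Refine {S0,S4,S6,S11} on symbol 1: members go to different blocks, giving {S0,S11} and {S4,S6}.
The partition is now stable with 5 blocks: {S9} | {S0,S11} | {S10} | {S2,S8} | {S4,S6}.

5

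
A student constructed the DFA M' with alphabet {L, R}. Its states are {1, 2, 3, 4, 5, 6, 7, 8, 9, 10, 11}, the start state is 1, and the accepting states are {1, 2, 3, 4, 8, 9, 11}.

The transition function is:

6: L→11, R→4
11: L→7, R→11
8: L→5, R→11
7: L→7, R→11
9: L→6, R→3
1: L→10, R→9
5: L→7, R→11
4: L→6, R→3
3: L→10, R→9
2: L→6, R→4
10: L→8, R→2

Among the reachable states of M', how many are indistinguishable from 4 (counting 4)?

5

Start with accepting vs non-accepting: {1,2,3,4,8,9,11} | {5,6,7,10}.
On input L, block {5,6,7,10} splits into {5,7} and {6,10}.
Split {1,2,3,4,8,9,11} by δ(·,L) → {1,2,3,4,9} and {8,11}.
The partition is now stable with 4 blocks: {1,2,3,4,9} | {5,7} | {6,10} | {8,11}.
State 4 belongs to the block {1,2,3,4,9}, which has 5 states.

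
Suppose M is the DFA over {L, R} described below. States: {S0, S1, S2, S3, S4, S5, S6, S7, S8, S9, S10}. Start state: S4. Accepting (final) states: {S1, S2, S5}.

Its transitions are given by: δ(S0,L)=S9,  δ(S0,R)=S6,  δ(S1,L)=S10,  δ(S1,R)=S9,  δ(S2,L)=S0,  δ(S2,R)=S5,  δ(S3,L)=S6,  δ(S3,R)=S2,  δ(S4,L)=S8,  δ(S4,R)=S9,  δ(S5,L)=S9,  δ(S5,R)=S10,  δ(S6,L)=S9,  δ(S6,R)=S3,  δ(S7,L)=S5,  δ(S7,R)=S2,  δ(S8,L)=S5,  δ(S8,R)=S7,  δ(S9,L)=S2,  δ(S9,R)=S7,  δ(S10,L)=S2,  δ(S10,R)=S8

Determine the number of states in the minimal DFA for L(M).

10

Reachable states from the start: {S0,S2,S3,S4,S5,S6,S7,S8,S9,S10}. Unreachable: {S1} — drop them.
P0 = {S2,S5} | {S0,S3,S4,S6,S7,S8,S9,S10}.
On input R, block {S2,S5} splits into {S2} and {S5}.
Split {S0,S3,S4,S6,S7,S8,S9,S10} by δ(·,L) → {S0,S3,S4,S6} and {S7,S8} and {S9,S10}.
On input L, block {S0,S3,S4,S6} splits into {S0,S6} and {S3} and {S4}.
Split {S0,S6} by δ(·,R) → {S0} and {S6}.
On input R, block {S7,S8} splits into {S7} and {S8}.
On input R, block {S9,S10} splits into {S9} and {S10}.
No further refinement is possible. Final partition (10 blocks): {S2} | {S0} | {S5} | {S7} | {S9} | {S3} | {S4} | {S6} | {S8} | {S10}.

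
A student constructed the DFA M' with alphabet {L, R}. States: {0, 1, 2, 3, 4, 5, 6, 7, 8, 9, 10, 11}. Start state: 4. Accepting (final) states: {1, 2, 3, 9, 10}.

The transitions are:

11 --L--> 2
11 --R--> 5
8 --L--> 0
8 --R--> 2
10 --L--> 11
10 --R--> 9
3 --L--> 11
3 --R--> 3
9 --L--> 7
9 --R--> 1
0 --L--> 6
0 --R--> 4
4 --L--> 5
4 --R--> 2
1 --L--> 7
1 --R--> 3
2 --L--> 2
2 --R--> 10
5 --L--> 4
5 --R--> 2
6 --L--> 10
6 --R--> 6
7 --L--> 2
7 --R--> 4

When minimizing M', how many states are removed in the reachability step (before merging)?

BFS from 4 reaches {1, 2, 3, 4, 5, 7, 9, 10, 11}; the 3 state(s) 0, 6, 8 are never visited.

3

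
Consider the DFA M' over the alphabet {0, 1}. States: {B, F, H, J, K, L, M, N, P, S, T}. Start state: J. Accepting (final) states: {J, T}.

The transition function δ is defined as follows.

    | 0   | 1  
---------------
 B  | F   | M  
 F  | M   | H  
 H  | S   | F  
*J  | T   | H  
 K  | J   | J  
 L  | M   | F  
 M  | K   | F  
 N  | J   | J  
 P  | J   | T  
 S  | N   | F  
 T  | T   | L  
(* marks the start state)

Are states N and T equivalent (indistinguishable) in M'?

No

Reachable states from the start: {F,H,J,K,L,M,N,S,T}. Unreachable: {B,P} — drop them.
Start with accepting vs non-accepting: {J,T} | {F,H,K,L,M,N,S}.
Split {F,H,K,L,M,N,S} by δ(·,0) → {F,H,L,M,S} and {K,N}.
Split {F,H,L,M,S} by δ(·,0) → {F,H,L} and {M,S}.
No further refinement is possible. Final partition (4 blocks): {J,T} | {F,H,L} | {K,N} | {M,S}.
N and T end up in different blocks, so they are distinguishable. For instance, the string 'ε' is accepted from only T.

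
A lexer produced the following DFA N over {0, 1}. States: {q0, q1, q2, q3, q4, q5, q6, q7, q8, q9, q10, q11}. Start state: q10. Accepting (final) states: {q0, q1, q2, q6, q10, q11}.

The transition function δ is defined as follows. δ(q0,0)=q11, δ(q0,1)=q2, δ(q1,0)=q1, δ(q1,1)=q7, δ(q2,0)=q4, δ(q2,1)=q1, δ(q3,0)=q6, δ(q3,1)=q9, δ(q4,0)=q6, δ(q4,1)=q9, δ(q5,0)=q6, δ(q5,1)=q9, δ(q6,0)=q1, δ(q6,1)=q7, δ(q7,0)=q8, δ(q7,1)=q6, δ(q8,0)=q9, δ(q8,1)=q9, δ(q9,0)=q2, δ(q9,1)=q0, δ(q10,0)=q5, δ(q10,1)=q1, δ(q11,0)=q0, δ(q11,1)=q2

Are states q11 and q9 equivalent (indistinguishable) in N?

No

States {q3} cannot be reached from the start state, so discard them.
P0 = {q0,q1,q2,q6,q10,q11} | {q4,q5,q7,q8,q9}.
Split {q0,q1,q2,q6,q10,q11} by δ(·,0) → {q0,q1,q6,q11} and {q2,q10}.
On input 1, block {q0,q1,q6,q11} splits into {q0,q11} and {q1,q6}.
Split {q4,q5,q7,q8,q9} by δ(·,0) → {q4,q5} and {q7,q8} and {q9}.
Refine {q7,q8} on symbol 0: members go to different blocks, giving {q7} and {q8}.
No further refinement is possible. Final partition (7 blocks): {q0,q11} | {q4,q5} | {q2,q10} | {q1,q6} | {q7} | {q9} | {q8}.
q11 and q9 end up in different blocks, so they are distinguishable. For instance, the string 'ε' is accepted from only q11.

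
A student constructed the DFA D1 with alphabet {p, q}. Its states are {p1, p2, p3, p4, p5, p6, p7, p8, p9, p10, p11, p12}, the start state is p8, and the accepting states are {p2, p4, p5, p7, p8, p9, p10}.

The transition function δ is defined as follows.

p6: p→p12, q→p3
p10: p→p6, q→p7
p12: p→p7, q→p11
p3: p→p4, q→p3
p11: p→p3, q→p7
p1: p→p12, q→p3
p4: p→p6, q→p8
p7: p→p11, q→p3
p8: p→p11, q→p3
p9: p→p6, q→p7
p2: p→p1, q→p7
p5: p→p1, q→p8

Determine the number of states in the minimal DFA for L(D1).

6

Reachable states from the start: {p3,p4,p6,p7,p8,p11,p12}. Unreachable: {p1,p2,p5,p9,p10} — drop them.
Initial partition by acceptance: {p4,p7,p8} | {p3,p6,p11,p12}.
Refine {p4,p7,p8} on symbol q: members go to different blocks, giving {p7,p8} and {p4}.
Split {p3,p6,p11,p12} by δ(·,p) → {p6,p11} and {p3} and {p12}.
Refine {p6,p11} on symbol p: members go to different blocks, giving {p6} and {p11}.
No further refinement is possible. Final partition (6 blocks): {p7,p8} | {p6} | {p4} | {p3} | {p12} | {p11}.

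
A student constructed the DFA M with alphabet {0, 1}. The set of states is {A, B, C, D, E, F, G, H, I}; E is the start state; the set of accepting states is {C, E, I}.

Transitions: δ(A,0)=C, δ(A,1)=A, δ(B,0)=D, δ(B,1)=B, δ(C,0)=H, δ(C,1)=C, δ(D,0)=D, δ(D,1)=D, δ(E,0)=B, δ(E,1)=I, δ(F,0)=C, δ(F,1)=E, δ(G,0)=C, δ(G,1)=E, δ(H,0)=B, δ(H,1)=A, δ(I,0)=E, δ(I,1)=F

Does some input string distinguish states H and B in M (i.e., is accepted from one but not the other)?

Yes

Reachable states from the start: {A,B,C,D,E,F,H,I}. Unreachable: {G} — drop them.
P0 = {C,E,I} | {A,B,D,F,H}.
Refine {C,E,I} on symbol 0: members go to different blocks, giving {C,E} and {I}.
Split {C,E} by δ(·,1) → {C} and {E}.
Split {A,B,D,F,H} by δ(·,0) → {B,D,H} and {A,F}.
On input 1, block {B,D,H} splits into {B,D} and {H}.
Split {A,F} by δ(·,1) → {A} and {F}.
No further refinement is possible. Final partition (7 blocks): {C} | {B,D} | {I} | {E} | {A} | {H} | {F}.
H and B end up in different blocks, so they are distinguishable. For instance, the string '10' is accepted from only H.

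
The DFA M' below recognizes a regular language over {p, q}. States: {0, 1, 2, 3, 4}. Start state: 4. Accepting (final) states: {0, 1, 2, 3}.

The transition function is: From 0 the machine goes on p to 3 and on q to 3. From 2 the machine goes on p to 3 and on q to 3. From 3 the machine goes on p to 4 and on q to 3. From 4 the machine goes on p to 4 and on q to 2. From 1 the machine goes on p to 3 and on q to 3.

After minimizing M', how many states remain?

3

Reachable states from the start: {2,3,4}. Unreachable: {0,1} — drop them.
P0 = {2,3} | {4}.
Refine {2,3} on symbol p: members go to different blocks, giving {2} and {3}.
Stable partition: {2} | {4} | {3} — 3 equivalence classes.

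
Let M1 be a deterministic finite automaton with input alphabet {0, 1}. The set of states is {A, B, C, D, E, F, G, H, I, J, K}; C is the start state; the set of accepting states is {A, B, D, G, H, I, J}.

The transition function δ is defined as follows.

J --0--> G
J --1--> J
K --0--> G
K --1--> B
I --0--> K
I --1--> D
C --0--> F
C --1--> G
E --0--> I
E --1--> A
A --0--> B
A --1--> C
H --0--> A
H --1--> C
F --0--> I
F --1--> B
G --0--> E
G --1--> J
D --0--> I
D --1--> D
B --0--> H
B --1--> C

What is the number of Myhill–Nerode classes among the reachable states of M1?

5

Initial partition by acceptance: {A,B,D,G,H,I,J} | {C,E,F,K}.
Refine {A,B,D,G,H,I,J} on symbol 0: members go to different blocks, giving {A,B,D,H,J} and {G,I}.
Refine {A,B,D,H,J} on symbol 0: members go to different blocks, giving {A,B,H} and {D,J}.
Split {C,E,F,K} by δ(·,0) → {E,F,K} and {C}.
Stable partition: {A,B,H} | {E,F,K} | {G,I} | {D,J} | {C} — 5 equivalence classes.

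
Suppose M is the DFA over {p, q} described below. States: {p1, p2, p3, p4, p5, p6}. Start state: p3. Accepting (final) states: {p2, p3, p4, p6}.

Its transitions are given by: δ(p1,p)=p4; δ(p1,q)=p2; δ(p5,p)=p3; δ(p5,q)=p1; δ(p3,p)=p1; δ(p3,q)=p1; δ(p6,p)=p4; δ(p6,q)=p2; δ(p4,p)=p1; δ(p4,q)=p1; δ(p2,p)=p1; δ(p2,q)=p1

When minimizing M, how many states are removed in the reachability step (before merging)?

2

No path from p3 leads to p5, p6; the other 4 states are all reachable.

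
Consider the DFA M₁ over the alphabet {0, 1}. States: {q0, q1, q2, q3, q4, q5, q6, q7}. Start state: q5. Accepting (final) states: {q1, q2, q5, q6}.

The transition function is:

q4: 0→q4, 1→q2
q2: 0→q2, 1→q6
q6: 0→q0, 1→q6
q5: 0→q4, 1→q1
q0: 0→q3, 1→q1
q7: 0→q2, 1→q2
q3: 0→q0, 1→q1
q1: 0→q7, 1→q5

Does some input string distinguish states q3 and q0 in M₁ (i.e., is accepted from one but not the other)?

Initial partition by acceptance: {q1,q2,q5,q6} | {q0,q3,q4,q7}.
On input 0, block {q1,q2,q5,q6} splits into {q1,q5,q6} and {q2}.
Split {q0,q3,q4,q7} by δ(·,0) → {q0,q3,q4} and {q7}.
On input 0, block {q1,q5,q6} splits into {q5,q6} and {q1}.
Split {q5,q6} by δ(·,1) → {q5} and {q6}.
Split {q0,q3,q4} by δ(·,1) → {q0,q3} and {q4}.
Stable partition: {q5} | {q0,q3} | {q2} | {q7} | {q1} | {q6} | {q4} — 7 equivalence classes.
q3 and q0 lie in the same block of the stable partition, so they are equivalent — no string distinguishes them.

No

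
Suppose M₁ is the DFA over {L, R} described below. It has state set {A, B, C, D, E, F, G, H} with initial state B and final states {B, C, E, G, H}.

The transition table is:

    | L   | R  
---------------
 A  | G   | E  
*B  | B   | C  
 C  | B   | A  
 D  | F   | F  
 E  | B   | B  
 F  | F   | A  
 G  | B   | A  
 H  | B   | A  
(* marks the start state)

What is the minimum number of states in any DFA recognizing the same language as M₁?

Reachable states from the start: {A,B,C,E,G}. Unreachable: {D,F,H} — drop them.
Initial partition by acceptance: {B,C,E,G} | {A}.
Refine {B,C,E,G} on symbol R: members go to different blocks, giving {B,E} and {C,G}.
On input R, block {B,E} splits into {B} and {E}.
The partition is now stable with 4 blocks: {B} | {A} | {C,G} | {E}.

4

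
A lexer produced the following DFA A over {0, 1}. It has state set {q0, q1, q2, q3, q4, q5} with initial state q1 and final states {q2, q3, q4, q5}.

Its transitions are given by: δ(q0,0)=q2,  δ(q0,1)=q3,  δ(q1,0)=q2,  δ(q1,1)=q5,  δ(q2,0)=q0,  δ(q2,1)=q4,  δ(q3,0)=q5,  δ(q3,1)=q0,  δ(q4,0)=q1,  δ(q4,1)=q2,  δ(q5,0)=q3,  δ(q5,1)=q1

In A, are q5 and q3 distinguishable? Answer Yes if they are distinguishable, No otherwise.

No

All states are reachable from the start state.
Initial partition by acceptance: {q2,q3,q4,q5} | {q0,q1}.
Split {q2,q3,q4,q5} by δ(·,0) → {q2,q4} and {q3,q5}.
The partition is now stable with 3 blocks: {q2,q4} | {q0,q1} | {q3,q5}.
q5 and q3 lie in the same block of the stable partition, so they are equivalent — no string distinguishes them.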